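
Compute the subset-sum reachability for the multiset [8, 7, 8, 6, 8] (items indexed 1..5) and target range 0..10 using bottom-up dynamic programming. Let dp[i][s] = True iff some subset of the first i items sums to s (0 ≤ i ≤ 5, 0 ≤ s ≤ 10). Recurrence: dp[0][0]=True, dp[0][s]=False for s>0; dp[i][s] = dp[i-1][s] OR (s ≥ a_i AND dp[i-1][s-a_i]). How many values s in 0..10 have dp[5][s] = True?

4

i\s   0   1   2   3   4   5   6   7   8   9  10
  0   T   F   F   F   F   F   F   F   F   F   F
  1   T   F   F   F   F   F   F   F   T   F   F
  2   T   F   F   F   F   F   F   T   T   F   F
  3   T   F   F   F   F   F   F   T   T   F   F
  4   T   F   F   F   F   F   T   T   T   F   F
  5   T   F   F   F   F   F   T   T   T   F   F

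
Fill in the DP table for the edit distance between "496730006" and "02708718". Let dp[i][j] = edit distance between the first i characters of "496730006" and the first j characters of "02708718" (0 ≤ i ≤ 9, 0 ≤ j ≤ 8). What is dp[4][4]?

4

   ''  0  2  7  0  8  7  1  8
''  0  1  2  3  4  5  6  7  8
 4  1  1  2  3  4  5  6  7  8
 9  2  2  2  3  4  5  6  7  8
 6  3  3  3  3  4  5  6  7  8
 7  4  4  4  3  4  5  5  6  7
 3  5  5  5  4  4  5  6  6  7
 0  6  5  6  5  4  5  6  7  7
 0  7  6  6  6  5  5  6  7  8
 0  8  7  7  7  6  6  6  7  8
 6  9  8  8  8  7  7  7  7  8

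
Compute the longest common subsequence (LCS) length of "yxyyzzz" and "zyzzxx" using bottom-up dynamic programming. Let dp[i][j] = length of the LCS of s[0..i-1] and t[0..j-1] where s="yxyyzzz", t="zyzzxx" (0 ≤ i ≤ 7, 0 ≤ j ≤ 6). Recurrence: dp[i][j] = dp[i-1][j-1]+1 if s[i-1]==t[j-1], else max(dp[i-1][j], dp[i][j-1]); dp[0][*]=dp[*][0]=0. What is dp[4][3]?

1

   ''  z  y  z  z  x  x
''  0  0  0  0  0  0  0
 y  0  0  1  1  1  1  1
 x  0  0  1  1  1  2  2
 y  0  0  1  1  1  2  2
 y  0  0  1  1  1  2  2
 z  0  1  1  2  2  2  2
 z  0  1  1  2  3  3  3
 z  0  1  1  2  3  3  3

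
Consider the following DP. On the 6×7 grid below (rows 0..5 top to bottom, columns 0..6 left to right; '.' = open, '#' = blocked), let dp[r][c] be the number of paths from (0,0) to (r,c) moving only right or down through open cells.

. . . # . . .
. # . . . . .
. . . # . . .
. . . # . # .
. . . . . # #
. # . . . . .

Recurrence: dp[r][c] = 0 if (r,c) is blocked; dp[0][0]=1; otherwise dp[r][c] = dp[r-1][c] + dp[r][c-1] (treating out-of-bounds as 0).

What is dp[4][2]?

7

r\c   0   1   2   3   4   5   6
  0   1   1   1   0   0   0   0
  1   1   0   1   1   1   1   1
  2   1   1   2   0   1   2   3
  3   1   2   4   0   1   0   3
  4   1   3   7   7   8   0   0
  5   1   0   7  14  22  22  22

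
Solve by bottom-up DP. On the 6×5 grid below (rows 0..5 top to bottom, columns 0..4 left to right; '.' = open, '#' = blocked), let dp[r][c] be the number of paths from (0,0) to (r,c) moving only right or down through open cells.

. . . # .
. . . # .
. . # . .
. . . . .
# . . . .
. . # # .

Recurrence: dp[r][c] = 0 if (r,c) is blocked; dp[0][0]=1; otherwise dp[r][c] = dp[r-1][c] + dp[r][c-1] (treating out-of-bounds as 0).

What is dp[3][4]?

r\c   0   1   2   3   4
  0   1   1   1   0   0
  1   1   2   3   0   0
  2   1   3   0   0   0
  3   1   4   4   4   4
  4   0   4   8  12  16
  5   0   4   0   0  16

4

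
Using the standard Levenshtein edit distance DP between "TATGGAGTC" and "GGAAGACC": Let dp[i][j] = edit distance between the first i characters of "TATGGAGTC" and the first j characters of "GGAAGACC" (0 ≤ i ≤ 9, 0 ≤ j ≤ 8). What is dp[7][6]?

   ''  G  G  A  A  G  A  C  C
''  0  1  2  3  4  5  6  7  8
 T  1  1  2  3  4  5  6  7  8
 A  2  2  2  2  3  4  5  6  7
 T  3  3  3  3  3  4  5  6  7
 G  4  3  3  4  4  3  4  5  6
 G  5  4  3  4  5  4  4  5  6
 A  6  5  4  3  4  5  4  5  6
 G  7  6  5  4  4  4  5  5  6
 T  8  7  6  5  5  5  5  6  6
 C  9  8  7  6  6  6  6  5  6

5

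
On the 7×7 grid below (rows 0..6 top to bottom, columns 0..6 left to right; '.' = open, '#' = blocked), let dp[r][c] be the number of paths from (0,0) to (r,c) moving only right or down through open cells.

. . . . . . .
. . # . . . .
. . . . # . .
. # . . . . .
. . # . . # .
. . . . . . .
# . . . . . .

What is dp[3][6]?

r\c   0   1   2   3   4   5   6
  0   1   1   1   1   1   1   1
  1   1   2   0   1   2   3   4
  2   1   3   3   4   0   3   7
  3   1   0   3   7   7  10  17
  4   1   1   0   7  14   0  17
  5   1   2   2   9  23  23  40
  6   0   2   4  13  36  59  99

17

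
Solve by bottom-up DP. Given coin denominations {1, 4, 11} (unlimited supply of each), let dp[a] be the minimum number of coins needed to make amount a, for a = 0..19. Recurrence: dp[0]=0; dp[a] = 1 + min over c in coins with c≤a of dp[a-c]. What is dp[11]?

 a  0  1  2  3  4  5  6  7  8  9 10 11 12 13 14 15 16 17 18 19
dp  0  1  2  3  1  2  3  4  2  3  4  1  2  3  4  2  3  4  5  3

1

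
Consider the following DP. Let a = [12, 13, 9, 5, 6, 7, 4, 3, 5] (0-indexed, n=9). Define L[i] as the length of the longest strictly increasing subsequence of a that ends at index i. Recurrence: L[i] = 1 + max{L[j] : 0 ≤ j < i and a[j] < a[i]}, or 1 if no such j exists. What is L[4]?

   i    0    1    2    3    4    5    6    7    8
a[i]   12   13    9    5    6    7    4    3    5
L[i]    1    2    1    1    2    3    1    1    2

2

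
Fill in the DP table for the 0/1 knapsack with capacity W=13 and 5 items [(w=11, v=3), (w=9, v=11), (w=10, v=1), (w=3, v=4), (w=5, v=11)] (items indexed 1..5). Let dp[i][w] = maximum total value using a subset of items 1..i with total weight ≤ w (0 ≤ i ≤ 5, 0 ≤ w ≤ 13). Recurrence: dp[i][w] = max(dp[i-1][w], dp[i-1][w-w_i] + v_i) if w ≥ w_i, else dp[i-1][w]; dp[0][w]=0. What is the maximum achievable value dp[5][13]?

15

i\w   0   1   2   3   4   5   6   7   8   9  10  11  12  13
  0   0   0   0   0   0   0   0   0   0   0   0   0   0   0
  1   0   0   0   0   0   0   0   0   0   0   0   3   3   3
  2   0   0   0   0   0   0   0   0   0  11  11  11  11  11
  3   0   0   0   0   0   0   0   0   0  11  11  11  11  11
  4   0   0   0   4   4   4   4   4   4  11  11  11  15  15
  5   0   0   0   4   4  11  11  11  15  15  15  15  15  15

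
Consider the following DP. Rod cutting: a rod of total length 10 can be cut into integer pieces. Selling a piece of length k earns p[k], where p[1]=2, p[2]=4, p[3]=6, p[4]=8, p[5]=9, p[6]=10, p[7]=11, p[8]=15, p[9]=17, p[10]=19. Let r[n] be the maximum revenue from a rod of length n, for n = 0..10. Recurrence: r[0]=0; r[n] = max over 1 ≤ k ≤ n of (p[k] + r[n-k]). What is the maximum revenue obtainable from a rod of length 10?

   n    0    1    2    3    4    5    6    7    8    9   10
r[n]    0    2    4    6    8   10   12   14   16   18   20

20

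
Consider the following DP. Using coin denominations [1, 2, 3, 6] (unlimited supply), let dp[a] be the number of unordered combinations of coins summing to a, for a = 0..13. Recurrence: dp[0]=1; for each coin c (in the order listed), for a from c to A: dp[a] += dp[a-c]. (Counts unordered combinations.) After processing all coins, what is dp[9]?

15

after  coin     0     1     2     3     4     5     6     7     8     9    10    11    12    13
          1     1     1     1     1     1     1     1     1     1     1     1     1     1     1
          2     1     1     2     2     3     3     4     4     5     5     6     6     7     7
          3     1     1     2     3     4     5     7     8    10    12    14    16    19    21
          6     1     1     2     3     4     5     8     9    12    15    18    21    27    30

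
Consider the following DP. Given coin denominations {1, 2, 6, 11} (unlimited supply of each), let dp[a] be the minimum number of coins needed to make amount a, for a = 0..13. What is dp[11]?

1

 a  0  1  2  3  4  5  6  7  8  9 10 11 12 13
dp  0  1  1  2  2  3  1  2  2  3  3  1  2  2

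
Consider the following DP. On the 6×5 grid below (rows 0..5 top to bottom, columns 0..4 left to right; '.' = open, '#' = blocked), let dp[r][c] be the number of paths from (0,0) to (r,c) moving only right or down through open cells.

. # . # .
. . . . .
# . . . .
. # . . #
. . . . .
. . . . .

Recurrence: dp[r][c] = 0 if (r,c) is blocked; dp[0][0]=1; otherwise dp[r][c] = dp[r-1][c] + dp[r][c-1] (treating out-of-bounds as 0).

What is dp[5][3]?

9

r\c   0   1   2   3   4
  0   1   0   0   0   0
  1   1   1   1   1   1
  2   0   1   2   3   4
  3   0   0   2   5   0
  4   0   0   2   7   7
  5   0   0   2   9  16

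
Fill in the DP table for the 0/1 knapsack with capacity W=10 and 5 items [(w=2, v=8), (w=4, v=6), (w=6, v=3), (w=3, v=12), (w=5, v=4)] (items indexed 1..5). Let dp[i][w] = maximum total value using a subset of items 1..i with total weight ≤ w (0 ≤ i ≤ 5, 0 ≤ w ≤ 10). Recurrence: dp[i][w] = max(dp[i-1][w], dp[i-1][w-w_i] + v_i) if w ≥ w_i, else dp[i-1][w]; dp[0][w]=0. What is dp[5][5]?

i\w   0   1   2   3   4   5   6   7   8   9  10
  0   0   0   0   0   0   0   0   0   0   0   0
  1   0   0   8   8   8   8   8   8   8   8   8
  2   0   0   8   8   8   8  14  14  14  14  14
  3   0   0   8   8   8   8  14  14  14  14  14
  4   0   0   8  12  12  20  20  20  20  26  26
  5   0   0   8  12  12  20  20  20  20  26  26

20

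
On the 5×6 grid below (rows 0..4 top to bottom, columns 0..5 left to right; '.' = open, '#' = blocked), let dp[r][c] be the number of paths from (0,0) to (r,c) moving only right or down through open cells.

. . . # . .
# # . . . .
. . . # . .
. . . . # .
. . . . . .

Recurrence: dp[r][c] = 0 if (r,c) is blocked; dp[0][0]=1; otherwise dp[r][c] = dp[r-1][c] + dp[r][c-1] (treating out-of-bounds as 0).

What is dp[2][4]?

r\c   0   1   2   3   4   5
  0   1   1   1   0   0   0
  1   0   0   1   1   1   1
  2   0   0   1   0   1   2
  3   0   0   1   1   0   2
  4   0   0   1   2   2   4

1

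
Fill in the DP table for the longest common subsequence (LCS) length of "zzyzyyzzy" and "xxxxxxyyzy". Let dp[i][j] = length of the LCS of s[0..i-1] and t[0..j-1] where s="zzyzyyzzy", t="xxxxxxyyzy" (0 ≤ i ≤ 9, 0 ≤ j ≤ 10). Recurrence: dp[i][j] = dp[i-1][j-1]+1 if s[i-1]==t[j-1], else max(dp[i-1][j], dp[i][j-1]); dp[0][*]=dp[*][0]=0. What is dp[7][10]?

   ''  x  x  x  x  x  x  y  y  z  y
''  0  0  0  0  0  0  0  0  0  0  0
 z  0  0  0  0  0  0  0  0  0  1  1
 z  0  0  0  0  0  0  0  0  0  1  1
 y  0  0  0  0  0  0  0  1  1  1  2
 z  0  0  0  0  0  0  0  1  1  2  2
 y  0  0  0  0  0  0  0  1  2  2  3
 y  0  0  0  0  0  0  0  1  2  2  3
 z  0  0  0  0  0  0  0  1  2  3  3
 z  0  0  0  0  0  0  0  1  2  3  3
 y  0  0  0  0  0  0  0  1  2  3  4

3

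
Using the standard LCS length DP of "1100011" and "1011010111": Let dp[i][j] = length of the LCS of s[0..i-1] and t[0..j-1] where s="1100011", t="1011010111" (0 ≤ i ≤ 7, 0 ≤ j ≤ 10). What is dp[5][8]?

   ''  1  0  1  1  0  1  0  1  1  1
''  0  0  0  0  0  0  0  0  0  0  0
 1  0  1  1  1  1  1  1  1  1  1  1
 1  0  1  1  2  2  2  2  2  2  2  2
 0  0  1  2  2  2  3  3  3  3  3  3
 0  0  1  2  2  2  3  3  4  4  4  4
 0  0  1  2  2  2  3  3  4  4  4  4
 1  0  1  2  3  3  3  4  4  5  5  5
 1  0  1  2  3  4  4  4  4  5  6  6

4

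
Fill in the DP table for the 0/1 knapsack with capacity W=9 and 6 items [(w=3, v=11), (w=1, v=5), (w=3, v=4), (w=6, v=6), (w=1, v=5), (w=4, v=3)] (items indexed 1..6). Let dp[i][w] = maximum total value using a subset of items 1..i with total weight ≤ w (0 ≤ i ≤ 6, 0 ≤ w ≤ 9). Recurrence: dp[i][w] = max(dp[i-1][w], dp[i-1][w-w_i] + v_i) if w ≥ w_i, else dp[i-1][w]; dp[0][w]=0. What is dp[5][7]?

21

i\w   0   1   2   3   4   5   6   7   8   9
  0   0   0   0   0   0   0   0   0   0   0
  1   0   0   0  11  11  11  11  11  11  11
  2   0   5   5  11  16  16  16  16  16  16
  3   0   5   5  11  16  16  16  20  20  20
  4   0   5   5  11  16  16  16  20  20  20
  5   0   5  10  11  16  21  21  21  25  25
  6   0   5  10  11  16  21  21  21  25  25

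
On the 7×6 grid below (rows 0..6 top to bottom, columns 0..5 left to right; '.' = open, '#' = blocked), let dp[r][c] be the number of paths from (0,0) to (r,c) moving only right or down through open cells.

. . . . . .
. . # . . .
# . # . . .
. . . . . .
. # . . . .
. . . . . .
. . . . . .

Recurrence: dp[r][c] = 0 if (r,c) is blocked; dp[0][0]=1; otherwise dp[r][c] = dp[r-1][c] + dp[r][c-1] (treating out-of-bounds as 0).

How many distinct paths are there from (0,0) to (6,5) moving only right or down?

68

r\c   0   1   2   3   4   5
  0   1   1   1   1   1   1
  1   1   2   0   1   2   3
  2   0   2   0   1   3   6
  3   0   2   2   3   6  12
  4   0   0   2   5  11  23
  5   0   0   2   7  18  41
  6   0   0   2   9  27  68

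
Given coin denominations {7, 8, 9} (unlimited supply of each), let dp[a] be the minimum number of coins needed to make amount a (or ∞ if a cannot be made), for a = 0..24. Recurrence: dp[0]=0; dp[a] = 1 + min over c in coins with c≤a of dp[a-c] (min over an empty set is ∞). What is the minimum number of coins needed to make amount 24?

 a  0  1  2  3  4  5  6  7  8  9 10 11 12 13 14 15 16 17 18 19 20 21 22 23 24
dp  0  -  -  -  -  -  -  1  1  1  -  -  -  -  2  2  2  2  2  -  -  3  3  3  3
(- denotes ∞ / unreachable)

3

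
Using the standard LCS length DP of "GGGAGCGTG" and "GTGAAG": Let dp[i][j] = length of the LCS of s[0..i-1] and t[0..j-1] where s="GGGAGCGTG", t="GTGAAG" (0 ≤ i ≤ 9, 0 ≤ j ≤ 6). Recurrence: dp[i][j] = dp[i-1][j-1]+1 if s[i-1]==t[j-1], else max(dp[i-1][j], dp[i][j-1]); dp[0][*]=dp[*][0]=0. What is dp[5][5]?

3

   ''  G  T  G  A  A  G
''  0  0  0  0  0  0  0
 G  0  1  1  1  1  1  1
 G  0  1  1  2  2  2  2
 G  0  1  1  2  2  2  3
 A  0  1  1  2  3  3  3
 G  0  1  1  2  3  3  4
 C  0  1  1  2  3  3  4
 G  0  1  1  2  3  3  4
 T  0  1  2  2  3  3  4
 G  0  1  2  3  3  3  4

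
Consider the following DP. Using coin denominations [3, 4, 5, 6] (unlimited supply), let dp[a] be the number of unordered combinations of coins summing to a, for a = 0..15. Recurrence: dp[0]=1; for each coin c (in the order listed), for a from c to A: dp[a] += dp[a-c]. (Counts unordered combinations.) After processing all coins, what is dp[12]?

5

after  coin     0     1     2     3     4     5     6     7     8     9    10    11    12    13    14    15
          3     1     0     0     1     0     0     1     0     0     1     0     0     1     0     0     1
          4     1     0     0     1     1     0     1     1     1     1     1     1     2     1     1     2
          5     1     0     0     1     1     1     1     1     2     2     2     2     3     3     3     4
          6     1     0     0     1     1     1     2     1     2     3     3     3     5     4     5     7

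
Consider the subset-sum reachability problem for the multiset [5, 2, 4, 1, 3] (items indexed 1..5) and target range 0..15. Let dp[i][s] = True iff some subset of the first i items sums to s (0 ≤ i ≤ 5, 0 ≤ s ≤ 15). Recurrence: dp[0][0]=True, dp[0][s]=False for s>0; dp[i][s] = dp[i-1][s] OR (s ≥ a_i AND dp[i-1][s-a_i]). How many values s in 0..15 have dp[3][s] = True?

8

i\s   0   1   2   3   4   5   6   7   8   9  10  11  12  13  14  15
  0   T   F   F   F   F   F   F   F   F   F   F   F   F   F   F   F
  1   T   F   F   F   F   T   F   F   F   F   F   F   F   F   F   F
  2   T   F   T   F   F   T   F   T   F   F   F   F   F   F   F   F
  3   T   F   T   F   T   T   T   T   F   T   F   T   F   F   F   F
  4   T   T   T   T   T   T   T   T   T   T   T   T   T   F   F   F
  5   T   T   T   T   T   T   T   T   T   T   T   T   T   T   T   T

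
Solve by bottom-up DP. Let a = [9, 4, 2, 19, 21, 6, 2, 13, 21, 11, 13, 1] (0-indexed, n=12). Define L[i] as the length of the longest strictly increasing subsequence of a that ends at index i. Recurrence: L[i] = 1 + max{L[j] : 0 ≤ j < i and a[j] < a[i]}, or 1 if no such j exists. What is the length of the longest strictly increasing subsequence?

   i    0    1    2    3    4    5    6    7    8    9   10   11
a[i]    9    4    2   19   21    6    2   13   21   11   13    1
L[i]    1    1    1    2    3    2    1    3    4    3    4    1

4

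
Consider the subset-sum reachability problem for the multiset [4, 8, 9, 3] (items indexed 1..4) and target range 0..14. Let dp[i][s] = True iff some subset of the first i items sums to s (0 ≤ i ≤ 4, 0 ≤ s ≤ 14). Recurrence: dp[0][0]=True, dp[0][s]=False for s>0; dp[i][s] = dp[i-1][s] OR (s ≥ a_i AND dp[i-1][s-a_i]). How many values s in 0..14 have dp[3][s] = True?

6

i\s   0   1   2   3   4   5   6   7   8   9  10  11  12  13  14
  0   T   F   F   F   F   F   F   F   F   F   F   F   F   F   F
  1   T   F   F   F   T   F   F   F   F   F   F   F   F   F   F
  2   T   F   F   F   T   F   F   F   T   F   F   F   T   F   F
  3   T   F   F   F   T   F   F   F   T   T   F   F   T   T   F
  4   T   F   F   T   T   F   F   T   T   T   F   T   T   T   F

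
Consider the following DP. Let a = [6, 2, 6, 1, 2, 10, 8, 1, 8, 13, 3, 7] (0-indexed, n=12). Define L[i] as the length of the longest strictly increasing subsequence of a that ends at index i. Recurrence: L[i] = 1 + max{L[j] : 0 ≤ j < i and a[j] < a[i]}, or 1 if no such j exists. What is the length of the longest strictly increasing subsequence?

4

   i    0    1    2    3    4    5    6    7    8    9   10   11
a[i]    6    2    6    1    2   10    8    1    8   13    3    7
L[i]    1    1    2    1    2    3    3    1    3    4    3    4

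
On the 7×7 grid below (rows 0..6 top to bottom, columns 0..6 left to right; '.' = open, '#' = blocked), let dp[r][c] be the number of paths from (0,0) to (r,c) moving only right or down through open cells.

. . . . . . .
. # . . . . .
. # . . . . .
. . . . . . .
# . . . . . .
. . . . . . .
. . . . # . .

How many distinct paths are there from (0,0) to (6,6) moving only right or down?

218

r\c   0   1   2   3   4   5   6
  0   1   1   1   1   1   1   1
  1   1   0   1   2   3   4   5
  2   1   0   1   3   6  10  15
  3   1   1   2   5  11  21  36
  4   0   1   3   8  19  40  76
  5   0   1   4  12  31  71 147
  6   0   1   5  17   0  71 218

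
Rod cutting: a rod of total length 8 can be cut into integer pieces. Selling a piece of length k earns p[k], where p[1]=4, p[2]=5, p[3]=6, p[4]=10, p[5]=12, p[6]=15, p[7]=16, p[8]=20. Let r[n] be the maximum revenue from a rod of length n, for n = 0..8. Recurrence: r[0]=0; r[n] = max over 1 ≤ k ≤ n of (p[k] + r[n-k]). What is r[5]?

   n    0    1    2    3    4    5    6    7    8
r[n]    0    4    8   12   16   20   24   28   32

20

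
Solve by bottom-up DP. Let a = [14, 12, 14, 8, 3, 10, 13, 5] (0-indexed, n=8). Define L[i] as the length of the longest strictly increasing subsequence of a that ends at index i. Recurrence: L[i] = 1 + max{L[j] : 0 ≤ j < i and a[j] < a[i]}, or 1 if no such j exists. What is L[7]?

   i    0    1    2    3    4    5    6    7
a[i]   14   12   14    8    3   10   13    5
L[i]    1    1    2    1    1    2    3    2

2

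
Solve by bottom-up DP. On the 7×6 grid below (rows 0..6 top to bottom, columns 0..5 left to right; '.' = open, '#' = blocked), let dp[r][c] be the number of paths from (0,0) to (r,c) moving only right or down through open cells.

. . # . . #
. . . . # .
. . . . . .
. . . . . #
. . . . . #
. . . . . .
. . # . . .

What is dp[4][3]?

30

r\c   0   1   2   3   4   5
  0   1   1   0   0   0   0
  1   1   2   2   2   0   0
  2   1   3   5   7   7   7
  3   1   4   9  16  23   0
  4   1   5  14  30  53   0
  5   1   6  20  50 103 103
  6   1   7   0  50 153 256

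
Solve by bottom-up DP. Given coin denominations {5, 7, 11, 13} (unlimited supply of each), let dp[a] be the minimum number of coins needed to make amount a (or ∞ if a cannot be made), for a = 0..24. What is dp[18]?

2

 a  0  1  2  3  4  5  6  7  8  9 10 11 12 13 14 15 16 17 18 19 20 21 22 23 24
dp  0  -  -  -  -  1  -  1  -  -  2  1  2  1  2  3  2  3  2  3  2  3  2  3  2
(- denotes ∞ / unreachable)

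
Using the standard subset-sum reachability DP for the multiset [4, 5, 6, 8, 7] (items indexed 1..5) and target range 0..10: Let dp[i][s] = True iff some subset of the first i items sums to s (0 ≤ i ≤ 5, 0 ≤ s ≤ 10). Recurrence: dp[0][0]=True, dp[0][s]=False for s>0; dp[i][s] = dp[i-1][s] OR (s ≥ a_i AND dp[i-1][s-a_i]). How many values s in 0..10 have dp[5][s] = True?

8

i\s   0   1   2   3   4   5   6   7   8   9  10
  0   T   F   F   F   F   F   F   F   F   F   F
  1   T   F   F   F   T   F   F   F   F   F   F
  2   T   F   F   F   T   T   F   F   F   T   F
  3   T   F   F   F   T   T   T   F   F   T   T
  4   T   F   F   F   T   T   T   F   T   T   T
  5   T   F   F   F   T   T   T   T   T   T   T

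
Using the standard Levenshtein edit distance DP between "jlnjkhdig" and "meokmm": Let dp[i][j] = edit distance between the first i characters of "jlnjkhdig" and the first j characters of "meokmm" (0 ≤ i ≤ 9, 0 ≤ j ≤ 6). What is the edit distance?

8

   ''  m  e  o  k  m  m
''  0  1  2  3  4  5  6
 j  1  1  2  3  4  5  6
 l  2  2  2  3  4  5  6
 n  3  3  3  3  4  5  6
 j  4  4  4  4  4  5  6
 k  5  5  5  5  4  5  6
 h  6  6  6  6  5  5  6
 d  7  7  7  7  6  6  6
 i  8  8  8  8  7  7  7
 g  9  9  9  9  8  8  8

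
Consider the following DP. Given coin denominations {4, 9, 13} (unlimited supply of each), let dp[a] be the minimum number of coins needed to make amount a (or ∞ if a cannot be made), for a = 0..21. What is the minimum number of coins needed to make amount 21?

 a  0  1  2  3  4  5  6  7  8  9 10 11 12 13 14 15 16 17 18 19 20 21
dp  0  -  -  -  1  -  -  -  2  1  -  -  3  1  -  -  4  2  2  -  5  3
(- denotes ∞ / unreachable)

3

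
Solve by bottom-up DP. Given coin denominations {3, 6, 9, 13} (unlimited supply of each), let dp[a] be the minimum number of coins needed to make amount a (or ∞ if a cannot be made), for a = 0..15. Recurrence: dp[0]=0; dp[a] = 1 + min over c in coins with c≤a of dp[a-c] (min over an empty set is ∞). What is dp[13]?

1

 a  0  1  2  3  4  5  6  7  8  9 10 11 12 13 14 15
dp  0  -  -  1  -  -  1  -  -  1  -  -  2  1  -  2
(- denotes ∞ / unreachable)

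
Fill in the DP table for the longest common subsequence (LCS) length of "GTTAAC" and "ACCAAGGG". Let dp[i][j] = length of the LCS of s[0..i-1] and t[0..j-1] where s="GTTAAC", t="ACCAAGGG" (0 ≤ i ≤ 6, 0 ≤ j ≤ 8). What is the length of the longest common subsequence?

   ''  A  C  C  A  A  G  G  G
''  0  0  0  0  0  0  0  0  0
 G  0  0  0  0  0  0  1  1  1
 T  0  0  0  0  0  0  1  1  1
 T  0  0  0  0  0  0  1  1  1
 A  0  1  1  1  1  1  1  1  1
 A  0  1  1  1  2  2  2  2  2
 C  0  1  2  2  2  2  2  2  2

2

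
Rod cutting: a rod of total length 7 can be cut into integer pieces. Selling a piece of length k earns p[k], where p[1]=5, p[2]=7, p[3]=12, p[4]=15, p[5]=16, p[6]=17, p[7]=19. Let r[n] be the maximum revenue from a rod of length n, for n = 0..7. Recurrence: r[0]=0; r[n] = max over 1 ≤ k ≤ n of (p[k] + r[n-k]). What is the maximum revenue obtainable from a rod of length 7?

   n    0    1    2    3    4    5    6    7
r[n]    0    5   10   15   20   25   30   35

35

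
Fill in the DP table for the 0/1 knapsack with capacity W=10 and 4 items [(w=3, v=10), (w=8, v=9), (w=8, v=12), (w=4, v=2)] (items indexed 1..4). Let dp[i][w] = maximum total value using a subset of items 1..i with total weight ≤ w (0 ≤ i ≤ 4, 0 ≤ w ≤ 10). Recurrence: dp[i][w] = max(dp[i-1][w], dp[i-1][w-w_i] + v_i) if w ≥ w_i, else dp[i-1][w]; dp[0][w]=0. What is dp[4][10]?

12

i\w   0   1   2   3   4   5   6   7   8   9  10
  0   0   0   0   0   0   0   0   0   0   0   0
  1   0   0   0  10  10  10  10  10  10  10  10
  2   0   0   0  10  10  10  10  10  10  10  10
  3   0   0   0  10  10  10  10  10  12  12  12
  4   0   0   0  10  10  10  10  12  12  12  12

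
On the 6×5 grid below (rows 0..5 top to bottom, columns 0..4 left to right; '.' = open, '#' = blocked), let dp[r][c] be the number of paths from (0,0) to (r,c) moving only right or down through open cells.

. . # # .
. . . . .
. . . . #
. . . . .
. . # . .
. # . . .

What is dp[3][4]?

r\c   0   1   2   3   4
  0   1   1   0   0   0
  1   1   2   2   2   2
  2   1   3   5   7   0
  3   1   4   9  16  16
  4   1   5   0  16  32
  5   1   0   0  16  48

16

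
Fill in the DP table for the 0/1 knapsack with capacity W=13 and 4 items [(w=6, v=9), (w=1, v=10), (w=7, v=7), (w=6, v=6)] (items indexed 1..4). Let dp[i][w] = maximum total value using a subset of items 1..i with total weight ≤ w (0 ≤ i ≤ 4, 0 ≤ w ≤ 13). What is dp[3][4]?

i\w   0   1   2   3   4   5   6   7   8   9  10  11  12  13
  0   0   0   0   0   0   0   0   0   0   0   0   0   0   0
  1   0   0   0   0   0   0   9   9   9   9   9   9   9   9
  2   0  10  10  10  10  10  10  19  19  19  19  19  19  19
  3   0  10  10  10  10  10  10  19  19  19  19  19  19  19
  4   0  10  10  10  10  10  10  19  19  19  19  19  19  25

10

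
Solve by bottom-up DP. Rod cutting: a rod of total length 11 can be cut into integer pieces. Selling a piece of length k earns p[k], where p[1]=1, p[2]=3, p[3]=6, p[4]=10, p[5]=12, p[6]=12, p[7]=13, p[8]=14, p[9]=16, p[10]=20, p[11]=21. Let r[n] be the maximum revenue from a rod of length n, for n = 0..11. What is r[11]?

   n    0    1    2    3    4    5    6    7    8    9   10   11
r[n]    0    1    3    6   10   12   13   16   20   22   24   26

26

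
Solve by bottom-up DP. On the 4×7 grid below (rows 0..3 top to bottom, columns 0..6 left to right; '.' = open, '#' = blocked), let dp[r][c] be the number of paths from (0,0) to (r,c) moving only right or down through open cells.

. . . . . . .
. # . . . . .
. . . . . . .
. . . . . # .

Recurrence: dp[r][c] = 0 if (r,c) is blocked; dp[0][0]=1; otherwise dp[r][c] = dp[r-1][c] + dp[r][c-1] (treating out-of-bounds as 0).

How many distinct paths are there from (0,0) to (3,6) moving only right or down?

16

r\c   0   1   2   3   4   5   6
  0   1   1   1   1   1   1   1
  1   1   0   1   2   3   4   5
  2   1   1   2   4   7  11  16
  3   1   2   4   8  15   0  16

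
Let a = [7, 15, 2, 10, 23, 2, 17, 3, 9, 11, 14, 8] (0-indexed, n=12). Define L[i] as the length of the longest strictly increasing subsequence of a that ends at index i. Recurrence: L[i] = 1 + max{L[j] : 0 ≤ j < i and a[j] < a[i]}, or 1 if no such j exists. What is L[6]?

   i    0    1    2    3    4    5    6    7    8    9   10   11
a[i]    7   15    2   10   23    2   17    3    9   11   14    8
L[i]    1    2    1    2    3    1    3    2    3    4    5    3

3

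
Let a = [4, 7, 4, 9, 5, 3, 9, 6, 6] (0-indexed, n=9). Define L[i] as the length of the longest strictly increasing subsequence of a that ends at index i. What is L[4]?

2

   i    0    1    2    3    4    5    6    7    8
a[i]    4    7    4    9    5    3    9    6    6
L[i]    1    2    1    3    2    1    3    3    3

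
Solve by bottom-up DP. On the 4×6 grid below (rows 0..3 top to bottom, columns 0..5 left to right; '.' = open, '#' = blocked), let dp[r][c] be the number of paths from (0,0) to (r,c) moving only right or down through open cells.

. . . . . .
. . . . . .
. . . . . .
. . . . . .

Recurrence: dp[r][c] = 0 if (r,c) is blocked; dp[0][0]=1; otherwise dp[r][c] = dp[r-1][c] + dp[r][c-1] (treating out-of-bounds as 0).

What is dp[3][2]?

r\c   0   1   2   3   4   5
  0   1   1   1   1   1   1
  1   1   2   3   4   5   6
  2   1   3   6  10  15  21
  3   1   4  10  20  35  56

10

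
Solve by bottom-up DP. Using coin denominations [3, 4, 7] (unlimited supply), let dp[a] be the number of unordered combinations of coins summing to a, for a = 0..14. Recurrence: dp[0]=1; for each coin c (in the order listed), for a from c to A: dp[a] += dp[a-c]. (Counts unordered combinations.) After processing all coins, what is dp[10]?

2

after  coin     0     1     2     3     4     5     6     7     8     9    10    11    12    13    14
          3     1     0     0     1     0     0     1     0     0     1     0     0     1     0     0
          4     1     0     0     1     1     0     1     1     1     1     1     1     2     1     1
          7     1     0     0     1     1     0     1     2     1     1     2     2     2     2     3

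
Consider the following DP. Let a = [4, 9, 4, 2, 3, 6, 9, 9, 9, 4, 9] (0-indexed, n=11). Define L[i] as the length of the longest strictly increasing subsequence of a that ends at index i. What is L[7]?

4

   i    0    1    2    3    4    5    6    7    8    9   10
a[i]    4    9    4    2    3    6    9    9    9    4    9
L[i]    1    2    1    1    2    3    4    4    4    3    4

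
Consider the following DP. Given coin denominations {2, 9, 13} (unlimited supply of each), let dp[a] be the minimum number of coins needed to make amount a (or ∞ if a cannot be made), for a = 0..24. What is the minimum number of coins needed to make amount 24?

3

 a  0  1  2  3  4  5  6  7  8  9 10 11 12 13 14 15 16 17 18 19 20 21 22 23 24
dp  0  -  1  -  2  -  3  -  4  1  5  2  6  1  7  2  8  3  2  4  3  5  2  6  3
(- denotes ∞ / unreachable)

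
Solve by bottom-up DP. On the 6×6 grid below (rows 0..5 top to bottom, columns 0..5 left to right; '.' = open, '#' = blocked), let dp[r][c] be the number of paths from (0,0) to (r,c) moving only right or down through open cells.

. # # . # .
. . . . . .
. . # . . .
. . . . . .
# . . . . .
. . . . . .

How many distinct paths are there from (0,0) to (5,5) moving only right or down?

r\c   0   1   2   3   4   5
  0   1   0   0   0   0   0
  1   1   1   1   1   1   1
  2   1   2   0   1   2   3
  3   1   3   3   4   6   9
  4   0   3   6  10  16  25
  5   0   3   9  19  35  60

60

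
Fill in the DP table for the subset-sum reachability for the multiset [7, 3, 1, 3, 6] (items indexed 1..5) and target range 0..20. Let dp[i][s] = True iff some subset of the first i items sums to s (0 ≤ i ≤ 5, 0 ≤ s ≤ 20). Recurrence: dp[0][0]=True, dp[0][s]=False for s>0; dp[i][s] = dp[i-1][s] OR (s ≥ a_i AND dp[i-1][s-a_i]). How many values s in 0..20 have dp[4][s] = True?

i\s   0   1   2   3   4   5   6   7   8   9  10  11  12  13  14  15  16  17  18  19  20
  0   T   F   F   F   F   F   F   F   F   F   F   F   F   F   F   F   F   F   F   F   F
  1   T   F   F   F   F   F   F   T   F   F   F   F   F   F   F   F   F   F   F   F   F
  2   T   F   F   T   F   F   F   T   F   F   T   F   F   F   F   F   F   F   F   F   F
  3   T   T   F   T   T   F   F   T   T   F   T   T   F   F   F   F   F   F   F   F   F
  4   T   T   F   T   T   F   T   T   T   F   T   T   F   T   T   F   F   F   F   F   F
  5   T   T   F   T   T   F   T   T   T   T   T   T   T   T   T   F   T   T   F   T   T

11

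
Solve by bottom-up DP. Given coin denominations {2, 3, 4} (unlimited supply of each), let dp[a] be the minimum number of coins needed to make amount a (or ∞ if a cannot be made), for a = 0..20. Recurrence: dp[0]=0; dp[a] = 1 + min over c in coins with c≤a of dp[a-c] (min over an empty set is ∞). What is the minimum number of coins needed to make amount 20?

 a  0  1  2  3  4  5  6  7  8  9 10 11 12 13 14 15 16 17 18 19 20
dp  0  -  1  1  1  2  2  2  2  3  3  3  3  4  4  4  4  5  5  5  5
(- denotes ∞ / unreachable)

5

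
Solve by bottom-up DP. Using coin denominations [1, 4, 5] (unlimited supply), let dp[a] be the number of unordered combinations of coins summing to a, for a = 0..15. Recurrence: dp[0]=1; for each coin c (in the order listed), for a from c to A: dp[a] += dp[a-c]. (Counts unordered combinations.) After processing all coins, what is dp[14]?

after  coin     0     1     2     3     4     5     6     7     8     9    10    11    12    13    14    15
          1     1     1     1     1     1     1     1     1     1     1     1     1     1     1     1     1
          4     1     1     1     1     2     2     2     2     3     3     3     3     4     4     4     4
          5     1     1     1     1     2     3     3     3     4     5     6     6     7     8     9    10

9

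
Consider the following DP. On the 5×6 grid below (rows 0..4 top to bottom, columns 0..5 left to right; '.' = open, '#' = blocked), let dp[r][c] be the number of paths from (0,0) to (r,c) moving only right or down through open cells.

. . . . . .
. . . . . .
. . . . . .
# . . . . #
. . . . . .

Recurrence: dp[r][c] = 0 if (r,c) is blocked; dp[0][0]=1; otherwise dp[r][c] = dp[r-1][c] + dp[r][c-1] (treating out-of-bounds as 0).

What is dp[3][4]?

r\c   0   1   2   3   4   5
  0   1   1   1   1   1   1
  1   1   2   3   4   5   6
  2   1   3   6  10  15  21
  3   0   3   9  19  34   0
  4   0   3  12  31  65  65

34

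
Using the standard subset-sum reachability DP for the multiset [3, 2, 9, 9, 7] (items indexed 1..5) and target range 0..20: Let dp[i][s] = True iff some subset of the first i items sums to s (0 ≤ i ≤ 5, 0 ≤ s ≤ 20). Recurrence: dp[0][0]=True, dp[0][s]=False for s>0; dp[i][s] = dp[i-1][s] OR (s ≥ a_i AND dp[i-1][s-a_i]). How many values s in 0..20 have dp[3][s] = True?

8

i\s   0   1   2   3   4   5   6   7   8   9  10  11  12  13  14  15  16  17  18  19  20
  0   T   F   F   F   F   F   F   F   F   F   F   F   F   F   F   F   F   F   F   F   F
  1   T   F   F   T   F   F   F   F   F   F   F   F   F   F   F   F   F   F   F   F   F
  2   T   F   T   T   F   T   F   F   F   F   F   F   F   F   F   F   F   F   F   F   F
  3   T   F   T   T   F   T   F   F   F   T   F   T   T   F   T   F   F   F   F   F   F
  4   T   F   T   T   F   T   F   F   F   T   F   T   T   F   T   F   F   F   T   F   T
  5   T   F   T   T   F   T   F   T   F   T   T   T   T   F   T   F   T   F   T   T   T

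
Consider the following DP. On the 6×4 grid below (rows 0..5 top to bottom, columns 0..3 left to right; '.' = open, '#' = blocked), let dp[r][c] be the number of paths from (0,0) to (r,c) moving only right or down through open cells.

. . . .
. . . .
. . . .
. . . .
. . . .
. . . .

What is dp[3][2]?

10

r\c   0   1   2   3
  0   1   1   1   1
  1   1   2   3   4
  2   1   3   6  10
  3   1   4  10  20
  4   1   5  15  35
  5   1   6  21  56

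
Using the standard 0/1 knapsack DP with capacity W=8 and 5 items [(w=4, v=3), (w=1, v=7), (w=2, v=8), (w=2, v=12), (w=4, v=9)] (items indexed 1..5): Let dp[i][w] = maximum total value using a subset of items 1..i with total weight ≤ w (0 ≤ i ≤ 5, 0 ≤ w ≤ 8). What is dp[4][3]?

19

i\w   0   1   2   3   4   5   6   7   8
  0   0   0   0   0   0   0   0   0   0
  1   0   0   0   0   3   3   3   3   3
  2   0   7   7   7   7  10  10  10  10
  3   0   7   8  15  15  15  15  18  18
  4   0   7  12  19  20  27  27  27  27
  5   0   7  12  19  20  27  27  28  29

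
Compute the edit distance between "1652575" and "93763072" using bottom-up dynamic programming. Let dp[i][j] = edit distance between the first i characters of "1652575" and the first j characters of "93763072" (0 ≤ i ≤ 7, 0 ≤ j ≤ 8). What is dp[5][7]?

6

   ''  9  3  7  6  3  0  7  2
''  0  1  2  3  4  5  6  7  8
 1  1  1  2  3  4  5  6  7  8
 6  2  2  2  3  3  4  5  6  7
 5  3  3  3  3  4  4  5  6  7
 2  4  4  4  4  4  5  5  6  6
 5  5  5  5  5  5  5  6  6  7
 7  6  6  6  5  6  6  6  6  7
 5  7  7  7  6  6  7  7  7  7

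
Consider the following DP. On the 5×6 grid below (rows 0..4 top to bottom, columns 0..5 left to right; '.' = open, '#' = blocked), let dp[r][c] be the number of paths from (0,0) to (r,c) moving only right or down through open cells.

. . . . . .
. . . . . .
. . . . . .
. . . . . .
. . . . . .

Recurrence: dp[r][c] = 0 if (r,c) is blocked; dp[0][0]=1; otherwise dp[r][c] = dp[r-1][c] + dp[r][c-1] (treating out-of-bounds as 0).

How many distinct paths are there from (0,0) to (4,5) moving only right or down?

r\c   0   1   2   3   4   5
  0   1   1   1   1   1   1
  1   1   2   3   4   5   6
  2   1   3   6  10  15  21
  3   1   4  10  20  35  56
  4   1   5  15  35  70 126

126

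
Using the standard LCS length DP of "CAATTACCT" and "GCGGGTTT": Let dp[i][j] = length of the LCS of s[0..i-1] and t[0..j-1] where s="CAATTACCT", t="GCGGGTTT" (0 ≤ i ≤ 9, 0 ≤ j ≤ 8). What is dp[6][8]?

   ''  G  C  G  G  G  T  T  T
''  0  0  0  0  0  0  0  0  0
 C  0  0  1  1  1  1  1  1  1
 A  0  0  1  1  1  1  1  1  1
 A  0  0  1  1  1  1  1  1  1
 T  0  0  1  1  1  1  2  2  2
 T  0  0  1  1  1  1  2  3  3
 A  0  0  1  1  1  1  2  3  3
 C  0  0  1  1  1  1  2  3  3
 C  0  0  1  1  1  1  2  3  3
 T  0  0  1  1  1  1  2  3  4

3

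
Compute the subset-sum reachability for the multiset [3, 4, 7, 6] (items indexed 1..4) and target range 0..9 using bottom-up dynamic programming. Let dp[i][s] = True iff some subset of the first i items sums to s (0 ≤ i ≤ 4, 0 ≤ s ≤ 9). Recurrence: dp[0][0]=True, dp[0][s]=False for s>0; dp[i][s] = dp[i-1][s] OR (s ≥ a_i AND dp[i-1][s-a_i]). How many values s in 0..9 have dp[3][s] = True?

4

i\s   0   1   2   3   4   5   6   7   8   9
  0   T   F   F   F   F   F   F   F   F   F
  1   T   F   F   T   F   F   F   F   F   F
  2   T   F   F   T   T   F   F   T   F   F
  3   T   F   F   T   T   F   F   T   F   F
  4   T   F   F   T   T   F   T   T   F   T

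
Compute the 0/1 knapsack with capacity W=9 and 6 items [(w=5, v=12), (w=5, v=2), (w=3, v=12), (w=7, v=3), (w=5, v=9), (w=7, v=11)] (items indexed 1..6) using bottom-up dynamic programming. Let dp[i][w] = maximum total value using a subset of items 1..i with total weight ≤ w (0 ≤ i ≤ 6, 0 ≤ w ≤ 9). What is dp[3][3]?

i\w   0   1   2   3   4   5   6   7   8   9
  0   0   0   0   0   0   0   0   0   0   0
  1   0   0   0   0   0  12  12  12  12  12
  2   0   0   0   0   0  12  12  12  12  12
  3   0   0   0  12  12  12  12  12  24  24
  4   0   0   0  12  12  12  12  12  24  24
  5   0   0   0  12  12  12  12  12  24  24
  6   0   0   0  12  12  12  12  12  24  24

12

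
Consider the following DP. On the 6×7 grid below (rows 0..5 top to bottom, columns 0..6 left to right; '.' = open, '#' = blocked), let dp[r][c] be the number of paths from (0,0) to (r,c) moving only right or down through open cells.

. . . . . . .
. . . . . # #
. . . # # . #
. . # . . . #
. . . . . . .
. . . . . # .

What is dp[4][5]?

5

r\c   0   1   2   3   4   5   6
  0   1   1   1   1   1   1   1
  1   1   2   3   4   5   0   0
  2   1   3   6   0   0   0   0
  3   1   4   0   0   0   0   0
  4   1   5   5   5   5   5   5
  5   1   6  11  16  21   0   5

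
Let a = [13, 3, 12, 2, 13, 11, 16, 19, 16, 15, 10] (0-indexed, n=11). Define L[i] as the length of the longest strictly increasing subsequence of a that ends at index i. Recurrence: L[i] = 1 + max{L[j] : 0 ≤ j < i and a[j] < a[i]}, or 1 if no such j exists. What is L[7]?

5

   i    0    1    2    3    4    5    6    7    8    9   10
a[i]   13    3   12    2   13   11   16   19   16   15   10
L[i]    1    1    2    1    3    2    4    5    4    4    2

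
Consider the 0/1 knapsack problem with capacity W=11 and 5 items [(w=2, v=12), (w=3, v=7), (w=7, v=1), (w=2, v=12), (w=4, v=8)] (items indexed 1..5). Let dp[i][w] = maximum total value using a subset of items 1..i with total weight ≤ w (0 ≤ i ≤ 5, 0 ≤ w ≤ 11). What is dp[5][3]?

12

i\w   0   1   2   3   4   5   6   7   8   9  10  11
  0   0   0   0   0   0   0   0   0   0   0   0   0
  1   0   0  12  12  12  12  12  12  12  12  12  12
  2   0   0  12  12  12  19  19  19  19  19  19  19
  3   0   0  12  12  12  19  19  19  19  19  19  19
  4   0   0  12  12  24  24  24  31  31  31  31  31
  5   0   0  12  12  24  24  24  31  32  32  32  39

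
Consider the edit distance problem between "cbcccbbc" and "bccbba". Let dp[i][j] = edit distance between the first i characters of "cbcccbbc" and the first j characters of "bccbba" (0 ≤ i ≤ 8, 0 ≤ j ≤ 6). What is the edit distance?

   ''  b  c  c  b  b  a
''  0  1  2  3  4  5  6
 c  1  1  1  2  3  4  5
 b  2  1  2  2  2  3  4
 c  3  2  1  2  3  3  4
 c  4  3  2  1  2  3  4
 c  5  4  3  2  2  3  4
 b  6  5  4  3  2  2  3
 b  7  6  5  4  3  2  3
 c  8  7  6  5  4  3  3

3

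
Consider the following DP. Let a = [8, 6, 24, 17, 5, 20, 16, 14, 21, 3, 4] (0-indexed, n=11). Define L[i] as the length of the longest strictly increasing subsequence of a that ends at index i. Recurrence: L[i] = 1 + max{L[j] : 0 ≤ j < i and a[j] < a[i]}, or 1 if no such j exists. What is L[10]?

2

   i    0    1    2    3    4    5    6    7    8    9   10
a[i]    8    6   24   17    5   20   16   14   21    3    4
L[i]    1    1    2    2    1    3    2    2    4    1    2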